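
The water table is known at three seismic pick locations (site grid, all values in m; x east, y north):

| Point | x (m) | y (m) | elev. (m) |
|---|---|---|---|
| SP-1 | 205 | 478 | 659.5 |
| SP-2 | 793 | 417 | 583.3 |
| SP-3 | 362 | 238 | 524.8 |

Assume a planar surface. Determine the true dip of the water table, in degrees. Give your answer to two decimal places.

Let the plane be z = a·x + b·y + c.
SP-2−SP-1: 588a − 61b = −76.2;  SP-3−SP-1: 157a − 240b = −134.7.
Solving gives a = −0.07656, b = 0.51117.
Gradient magnitude |∇z| = √(a² + b²) = √(0.00586 + 0.26129) = 0.51687.
True dip = arctan(0.51687) = 27.33°, dipping toward S (azimuth ≈ 171°).

27.33°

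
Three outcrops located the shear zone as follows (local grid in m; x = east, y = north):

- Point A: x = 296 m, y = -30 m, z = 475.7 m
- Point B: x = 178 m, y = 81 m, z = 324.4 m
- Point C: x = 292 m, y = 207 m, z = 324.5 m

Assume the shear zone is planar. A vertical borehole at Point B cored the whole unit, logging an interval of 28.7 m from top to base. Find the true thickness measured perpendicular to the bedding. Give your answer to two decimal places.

Two edge vectors: Point A→Point B = (-118, 111, -151.3), Point A→Point C = (-4, 237, -151.2).
Normal n = (Point A→Point B) × (Point A→Point C) = (19074.9, -17236.4, -27522).
So ∂z/∂x = −n_x/n_z = 0.69308 and ∂z/∂y = −n_y/n_z = −0.62628.
|∇z| = √(a²+b²) = 0.93412, so dip δ = arctan(0.93412) = 43.05°.
True thickness = vertical thickness × cos δ = 28.7 × cos 43.05° = 20.97 m.

20.97 m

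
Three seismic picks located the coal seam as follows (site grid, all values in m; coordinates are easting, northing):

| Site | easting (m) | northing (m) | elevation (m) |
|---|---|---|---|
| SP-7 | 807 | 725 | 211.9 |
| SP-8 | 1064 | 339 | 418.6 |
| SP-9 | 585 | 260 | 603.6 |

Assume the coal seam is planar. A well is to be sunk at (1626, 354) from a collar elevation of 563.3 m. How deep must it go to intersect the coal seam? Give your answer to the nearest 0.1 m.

306.3 m

Two edge vectors: SP-7→SP-8 = (257, -386, 206.7), SP-7→SP-9 = (-222, -465, 391.7).
Normal n = (SP-7→SP-8) × (SP-7→SP-9) = (-55080.7, -146554.3, -205197).
So ∂z/∂easting = −n_x/n_z = −0.268428 and ∂z/∂northing = −n_y/n_z = −0.714213.
Intercept c from SP-7: 211.9 + 216.62 + 517.80 = 946.33.
At (1626, 354): z_contact = −436.46 − 252.83 + 946.33 = 257.03 m.
Depth below ground = 563.3 − 257.03 = 306.3 m.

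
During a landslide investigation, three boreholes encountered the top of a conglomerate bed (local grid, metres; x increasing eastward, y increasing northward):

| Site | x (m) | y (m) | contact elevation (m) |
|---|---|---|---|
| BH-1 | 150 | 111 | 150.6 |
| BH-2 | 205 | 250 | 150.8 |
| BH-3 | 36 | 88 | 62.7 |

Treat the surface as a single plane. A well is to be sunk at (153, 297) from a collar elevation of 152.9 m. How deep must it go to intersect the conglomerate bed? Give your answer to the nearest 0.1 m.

61.2 m

Let the plane be z = a·x + b·y + c.
BH-2−BH-1: 55a + 139b = 0.2;  BH-3−BH-1: −114a − 23b = −87.9.
Solving gives a = 0.83763, b = −0.33000.
Then c = 150.6 − a·150 − b·111 = 61.59.
At (153, 297): z_contact = 128.16 − 98.01 + 61.59 = 91.73 m.
Depth below ground = 152.9 − 91.73 = 61.2 m.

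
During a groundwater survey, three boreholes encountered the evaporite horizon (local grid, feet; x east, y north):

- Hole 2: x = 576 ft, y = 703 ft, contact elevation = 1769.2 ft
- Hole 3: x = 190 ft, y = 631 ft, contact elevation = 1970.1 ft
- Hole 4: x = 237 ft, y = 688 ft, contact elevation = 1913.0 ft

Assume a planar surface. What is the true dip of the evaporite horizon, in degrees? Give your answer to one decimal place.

38.1°

Two edge vectors: Hole 2→Hole 3 = (-386, -72, 200.9), Hole 2→Hole 4 = (-339, -15, 143.8).
Normal n = (Hole 2→Hole 3) × (Hole 2→Hole 4) = (-7340.1, -12598.3, -18618).
So ∂z/∂x = −n_x/n_z = −0.39425 and ∂z/∂y = −n_y/n_z = −0.67667.
Gradient magnitude |∇z| = √(a² + b²) = √(0.15543 + 0.45789) = 0.78315.
True dip = arctan(0.78315) = 38.1°, dipping toward NNE (azimuth ≈ 030°).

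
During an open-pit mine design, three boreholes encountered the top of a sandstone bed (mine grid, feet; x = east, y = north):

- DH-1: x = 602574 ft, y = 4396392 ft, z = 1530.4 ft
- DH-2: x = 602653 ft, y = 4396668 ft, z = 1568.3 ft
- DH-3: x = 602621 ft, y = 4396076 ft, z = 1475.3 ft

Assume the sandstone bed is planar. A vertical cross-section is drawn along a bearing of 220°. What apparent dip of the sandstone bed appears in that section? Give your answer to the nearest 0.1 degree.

4.0°

Two edge vectors: DH-1→DH-2 = (79, 276, 37.9), DH-1→DH-3 = (47, -316, -55.1).
Normal n = (DH-1→DH-2) × (DH-1→DH-3) = (-3231.2, 6134.2, -37936).
So ∂z/∂x = −n_x/n_z = −0.08518 and ∂z/∂y = −n_y/n_z = 0.16170.
Unit vector along 220° is (sin 220°, cos 220°) = (-0.6428, -0.7660).
Slope in that direction = a·(-0.6428) + b·(-0.7660) = −0.06912.
Apparent dip = arctan|0.06912| = 4.0° (true dip is 10.4°, so apparent ≤ true as expected).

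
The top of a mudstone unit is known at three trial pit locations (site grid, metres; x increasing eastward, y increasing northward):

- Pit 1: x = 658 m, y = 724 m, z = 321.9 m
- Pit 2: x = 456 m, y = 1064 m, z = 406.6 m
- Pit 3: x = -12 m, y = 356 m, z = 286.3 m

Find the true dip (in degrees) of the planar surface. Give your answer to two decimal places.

Two edge vectors: Pit 1→Pit 2 = (-202, 340, 84.7), Pit 1→Pit 3 = (-670, -368, -35.6).
Normal n = (Pit 1→Pit 2) × (Pit 1→Pit 3) = (19065.6, -63940.2, 302136).
So ∂z/∂x = −n_x/n_z = −0.06310 and ∂z/∂y = −n_y/n_z = 0.21163.
Gradient magnitude |∇z| = √(a² + b²) = √(0.00398 + 0.04479) = 0.22083.
True dip = arctan(0.22083) = 12.45°, dipping toward SSE (azimuth ≈ 163°).

12.45°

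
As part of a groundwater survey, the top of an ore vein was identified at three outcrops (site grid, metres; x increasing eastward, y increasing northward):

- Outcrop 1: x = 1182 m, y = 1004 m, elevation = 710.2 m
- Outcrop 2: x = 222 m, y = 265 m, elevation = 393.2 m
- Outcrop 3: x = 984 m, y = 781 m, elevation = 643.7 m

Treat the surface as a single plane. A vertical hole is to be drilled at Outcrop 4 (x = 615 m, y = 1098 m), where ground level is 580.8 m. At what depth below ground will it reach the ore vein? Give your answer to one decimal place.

49.4 m

Two edge vectors: Outcrop 1→Outcrop 2 = (-960, -739, -317), Outcrop 1→Outcrop 3 = (-198, -223, -66.5).
Normal n = (Outcrop 1→Outcrop 2) × (Outcrop 1→Outcrop 3) = (-21547.5, -1074, 67758).
So ∂z/∂x = −n_x/n_z = 0.318007 and ∂z/∂y = −n_y/n_z = 0.015851.
Intercept c from Outcrop 1: 710.2 − 375.88 − 15.91 = 318.40.
At (615, 1098): z_contact = 195.57 + 17.40 + 318.40 = 531.38 m.
Depth below ground = 580.8 − 531.38 = 49.4 m.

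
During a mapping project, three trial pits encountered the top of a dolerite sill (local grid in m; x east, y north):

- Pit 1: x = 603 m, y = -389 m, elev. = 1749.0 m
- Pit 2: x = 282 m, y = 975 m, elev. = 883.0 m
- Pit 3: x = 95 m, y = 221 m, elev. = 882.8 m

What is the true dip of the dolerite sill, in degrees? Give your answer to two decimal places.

53.55°

Two edge vectors: Pit 1→Pit 2 = (-321, 1364, -866), Pit 1→Pit 3 = (-508, 610, -866.2).
Normal n = (Pit 1→Pit 2) × (Pit 1→Pit 3) = (-653236.8, 161877.8, 497102).
So ∂z/∂x = −n_x/n_z = 1.31409 and ∂z/∂y = −n_y/n_z = −0.32564.
Gradient magnitude |∇z| = √(a² + b²) = √(1.72683 + 0.10604) = 1.35384.
True dip = arctan(1.35384) = 53.55°, dipping toward WNW (azimuth ≈ 284°).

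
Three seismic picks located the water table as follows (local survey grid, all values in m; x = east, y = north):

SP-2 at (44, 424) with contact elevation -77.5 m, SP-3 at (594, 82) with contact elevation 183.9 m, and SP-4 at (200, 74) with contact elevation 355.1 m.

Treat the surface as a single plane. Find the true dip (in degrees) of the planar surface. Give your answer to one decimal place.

Two edge vectors: SP-2→SP-3 = (550, -342, 261.4), SP-2→SP-4 = (156, -350, 432.6).
Normal n = (SP-2→SP-3) × (SP-2→SP-4) = (-56459.2, -197151.6, -139148).
So ∂z/∂x = −n_x/n_z = −0.40575 and ∂z/∂y = −n_y/n_z = −1.41685.
Gradient magnitude |∇z| = √(a² + b²) = √(0.16463 + 2.00746) = 1.47380.
True dip = arctan(1.47380) = 55.8°, dipping toward NNE (azimuth ≈ 016°).

55.8°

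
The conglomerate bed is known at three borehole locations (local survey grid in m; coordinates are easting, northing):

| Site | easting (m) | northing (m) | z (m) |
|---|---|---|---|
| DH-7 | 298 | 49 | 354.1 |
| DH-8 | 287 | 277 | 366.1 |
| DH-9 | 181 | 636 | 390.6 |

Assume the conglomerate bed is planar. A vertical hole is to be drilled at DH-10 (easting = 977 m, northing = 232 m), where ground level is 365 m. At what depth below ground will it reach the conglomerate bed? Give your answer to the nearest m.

45 m

Let the plane be z = a·easting + b·northing + c.
DH-8−DH-7: −11a + 228b = 12;  DH-9−DH-7: −117a + 587b = 36.5.
Solving gives a = −0.06321, b = 0.04958.
Then c = 354.1 − a·298 − b·49 = 370.51.
At (977, 232): z_contact = −61.8 + 11.5 + 370.51 = 320.3 m.
Depth below ground = 365 − 320.3 = 45 m.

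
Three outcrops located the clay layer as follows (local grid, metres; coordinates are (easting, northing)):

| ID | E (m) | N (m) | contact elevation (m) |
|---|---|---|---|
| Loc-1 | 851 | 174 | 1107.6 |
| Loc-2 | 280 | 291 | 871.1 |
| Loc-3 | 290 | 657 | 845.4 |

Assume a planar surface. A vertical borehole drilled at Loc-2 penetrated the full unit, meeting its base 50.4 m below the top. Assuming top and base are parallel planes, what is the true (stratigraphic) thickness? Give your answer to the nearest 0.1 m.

Two edge vectors: Loc-1→Loc-2 = (-571, 117, -236.5), Loc-1→Loc-3 = (-561, 483, -262.2).
Normal n = (Loc-1→Loc-2) × (Loc-1→Loc-3) = (83552.1, -17039.7, -210156).
So ∂z/∂E = −n_x/n_z = 0.39757 and ∂z/∂N = −n_y/n_z = −0.08108.
|∇z| = √(a²+b²) = 0.40576, so dip δ = arctan(0.40576) = 22.09°.
True thickness = vertical thickness × cos δ = 50.4 × cos 22.09° = 46.7 m.

46.7 m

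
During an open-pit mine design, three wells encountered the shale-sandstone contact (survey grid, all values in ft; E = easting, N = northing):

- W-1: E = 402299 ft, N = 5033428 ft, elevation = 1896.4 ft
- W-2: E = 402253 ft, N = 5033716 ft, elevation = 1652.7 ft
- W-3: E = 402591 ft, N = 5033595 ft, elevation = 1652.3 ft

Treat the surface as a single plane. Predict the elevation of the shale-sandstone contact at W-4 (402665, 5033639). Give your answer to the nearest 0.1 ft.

Let the plane be z = a·E + b·N + c.
W-2−W-1: −46a + 288b = −243.7;  W-3−W-1: 292a + 167b = −244.1.
Solving gives a = −0.322548977, b = −0.897698795.
Then c = 1896.4 − a·402299 − b·5033428 = 4650159.78.
At (402665, 5033639): z = −129879.2 − 4518691.7 + 4650159.78 = 1588.9 ft.

1588.9 ft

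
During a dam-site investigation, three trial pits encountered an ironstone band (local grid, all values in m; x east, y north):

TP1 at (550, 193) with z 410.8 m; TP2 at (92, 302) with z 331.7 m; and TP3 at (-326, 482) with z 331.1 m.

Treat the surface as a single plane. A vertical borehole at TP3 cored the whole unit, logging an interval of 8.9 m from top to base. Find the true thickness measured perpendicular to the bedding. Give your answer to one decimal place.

Let the plane be z = a·x + b·y + c.
TP2−TP1: −458a + 109b = −79.1;  TP3−TP1: −876a + 289b = −79.7.
Solving gives a = 0.38431, b = 0.88912.
|∇z| = √(a²+b²) = 0.96862, so dip δ = arctan(0.96862) = 44.09°.
True thickness = vertical thickness × cos δ = 8.9 × cos 44.09° = 6.4 m.

6.4 m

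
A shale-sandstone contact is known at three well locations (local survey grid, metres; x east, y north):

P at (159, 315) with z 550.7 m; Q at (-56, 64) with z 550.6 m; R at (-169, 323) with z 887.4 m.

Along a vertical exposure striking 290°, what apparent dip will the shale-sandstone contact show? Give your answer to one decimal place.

51.1°

Two edge vectors: P→Q = (-215, -251, -0.1), P→R = (-328, 8, 336.7).
Normal n = (P→Q) × (P→R) = (-84510.9, 72423.3, -84048).
So ∂z/∂x = −n_x/n_z = −1.00551 and ∂z/∂y = −n_y/n_z = 0.86169.
Unit vector along 290° is (sin 290°, cos 290°) = (-0.9397, 0.3420).
Slope in that direction = a·(-0.9397) + b·(0.3420) = 1.23958.
Apparent dip = arctan|1.23958| = 51.1° (true dip is 52.9°, so apparent ≤ true as expected).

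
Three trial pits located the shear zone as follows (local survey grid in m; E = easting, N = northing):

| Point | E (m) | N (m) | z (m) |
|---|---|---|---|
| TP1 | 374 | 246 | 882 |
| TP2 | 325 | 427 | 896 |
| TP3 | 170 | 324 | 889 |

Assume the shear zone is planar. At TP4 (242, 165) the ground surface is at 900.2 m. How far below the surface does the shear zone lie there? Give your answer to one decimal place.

Let the plane be z = a·E + b·N + c.
TP2−TP1: −49a + 181b = 14;  TP3−TP1: −204a + 78b = 7.
Solving gives a = −0.00529, b = 0.07592.
Then c = 882 − a·374 − b·246 = 865.30.
At (242, 165): z_contact = −1.28 + 12.53 + 865.30 = 876.55 m.
Depth below ground = 900.2 − 876.55 = 23.7 m.

23.7 m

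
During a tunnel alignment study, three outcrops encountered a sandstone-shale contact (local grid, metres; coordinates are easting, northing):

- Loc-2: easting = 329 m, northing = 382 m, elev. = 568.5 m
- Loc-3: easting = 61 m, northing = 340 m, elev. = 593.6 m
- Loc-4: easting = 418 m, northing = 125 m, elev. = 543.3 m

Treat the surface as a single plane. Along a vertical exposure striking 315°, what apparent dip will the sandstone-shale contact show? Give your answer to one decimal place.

Let the plane be z = a·easting + b·northing + c.
Loc-3−Loc-2: −268a − 42b = 25.1;  Loc-4−Loc-2: 89a − 257b = −25.2.
Solving gives a = −0.10341, b = 0.06224.
Unit vector along 315° is (sin 315°, cos 315°) = (-0.7071, 0.7071).
Slope in that direction = a·(-0.7071) + b·(0.7071) = 0.11714.
Apparent dip = arctan|0.11714| = 6.7° (true dip is 6.9°, so apparent ≤ true as expected).

6.7°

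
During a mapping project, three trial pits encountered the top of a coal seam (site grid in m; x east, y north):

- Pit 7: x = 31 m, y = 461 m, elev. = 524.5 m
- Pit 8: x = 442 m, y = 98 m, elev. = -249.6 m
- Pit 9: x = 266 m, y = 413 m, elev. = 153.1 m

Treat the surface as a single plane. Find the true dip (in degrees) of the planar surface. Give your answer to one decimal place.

Two edge vectors: Pit 7→Pit 8 = (411, -363, -774.1), Pit 7→Pit 9 = (235, -48, -371.4).
Normal n = (Pit 7→Pit 8) × (Pit 7→Pit 9) = (97661.4, -29268.1, 65577).
So ∂z/∂x = −n_x/n_z = −1.48926 and ∂z/∂y = −n_y/n_z = 0.44632.
Gradient magnitude |∇z| = √(a² + b²) = √(2.21790 + 0.19920) = 1.55470.
True dip = arctan(1.55470) = 57.3°, dipping toward ESE (azimuth ≈ 107°).

57.3°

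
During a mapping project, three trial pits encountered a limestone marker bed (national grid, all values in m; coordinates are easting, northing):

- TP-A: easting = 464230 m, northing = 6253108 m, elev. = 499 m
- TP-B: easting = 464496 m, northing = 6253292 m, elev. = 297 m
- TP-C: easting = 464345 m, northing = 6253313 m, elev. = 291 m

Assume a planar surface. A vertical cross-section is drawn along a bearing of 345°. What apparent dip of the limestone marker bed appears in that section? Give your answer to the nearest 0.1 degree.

Let the plane be z = a·easting + b·northing + c.
TP-B−TP-A: 266a + 184b = −202;  TP-C−TP-A: 115a + 205b = −208.
Solving gives a = −0.09404, b = −0.96188.
Unit vector along 345° is (sin 345°, cos 345°) = (-0.2588, 0.9659).
Slope in that direction = a·(-0.2588) + b·(0.9659) = −0.90477.
Apparent dip = arctan|0.90477| = 42.1° (true dip is 44.0°, so apparent ≤ true as expected).

42.1°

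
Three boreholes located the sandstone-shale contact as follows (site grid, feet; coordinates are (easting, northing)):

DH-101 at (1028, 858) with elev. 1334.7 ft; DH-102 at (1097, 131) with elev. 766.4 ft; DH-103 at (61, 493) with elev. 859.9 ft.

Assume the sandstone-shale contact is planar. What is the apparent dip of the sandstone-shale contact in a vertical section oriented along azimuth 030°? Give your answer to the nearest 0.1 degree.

38.2°

Let the plane be z = a·E + b·N + c.
DH-102−DH-101: 69a − 727b = −568.3;  DH-103−DH-101: −967a − 365b = −474.8.
Solving gives a = 0.18917, b = 0.79966.
Unit vector along 030° is (sin 30°, cos 30°) = (0.5000, 0.8660).
Slope in that direction = a·(0.5000) + b·(0.8660) = 0.78711.
Apparent dip = arctan|0.78711| = 38.2° (true dip is 39.4°, so apparent ≤ true as expected).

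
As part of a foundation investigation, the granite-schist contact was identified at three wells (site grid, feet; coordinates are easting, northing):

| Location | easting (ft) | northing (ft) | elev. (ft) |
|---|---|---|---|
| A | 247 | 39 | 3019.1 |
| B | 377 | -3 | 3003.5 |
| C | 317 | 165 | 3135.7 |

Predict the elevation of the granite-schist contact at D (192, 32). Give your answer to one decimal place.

3004.9 ft

Let the plane be z = a·easting + b·northing + c.
B−A: 130a − 42b = −15.6;  C−A: 70a + 126b = 116.6.
Solving gives a = 0.15174, b = 0.84110.
Then c = 3019.1 − a·247 − b·39 = 2948.82.
At (192, 32): z = 29.1 + 26.9 + 2948.82 = 3004.9 ft.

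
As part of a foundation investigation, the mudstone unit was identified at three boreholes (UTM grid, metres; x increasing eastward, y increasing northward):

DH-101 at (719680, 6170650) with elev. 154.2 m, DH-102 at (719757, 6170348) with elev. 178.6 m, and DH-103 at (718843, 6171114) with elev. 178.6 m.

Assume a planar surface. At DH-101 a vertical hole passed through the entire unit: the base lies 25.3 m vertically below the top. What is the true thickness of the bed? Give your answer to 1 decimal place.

Two edge vectors: DH-101→DH-102 = (77, -302, 24.4), DH-101→DH-103 = (-837, 464, 24.4).
Normal n = (DH-101→DH-102) × (DH-101→DH-103) = (-18690.4, -22301.6, -217046).
So ∂z/∂x = −n_x/n_z = −0.08611 and ∂z/∂y = −n_y/n_z = −0.10275.
|∇z| = √(a²+b²) = 0.13406, so dip δ = arctan(0.13406) = 7.64°.
True thickness = vertical thickness × cos δ = 25.3 × cos 7.64° = 25.1 m.

25.1 m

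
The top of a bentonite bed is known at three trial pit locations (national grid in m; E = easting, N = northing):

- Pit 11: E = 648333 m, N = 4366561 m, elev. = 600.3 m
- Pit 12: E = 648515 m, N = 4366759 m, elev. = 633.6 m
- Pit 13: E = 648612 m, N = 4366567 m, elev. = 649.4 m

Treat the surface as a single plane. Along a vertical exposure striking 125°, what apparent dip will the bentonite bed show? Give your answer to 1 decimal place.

8.0°

Two edge vectors: Pit 11→Pit 12 = (182, 198, 33.3), Pit 11→Pit 13 = (279, 6, 49.1).
Normal n = (Pit 11→Pit 12) × (Pit 11→Pit 13) = (9522, 354.5, -54150).
So ∂z/∂E = −n_x/n_z = 0.17584 and ∂z/∂N = −n_y/n_z = 0.00655.
Unit vector along 125° is (sin 125°, cos 125°) = (0.8192, -0.5736).
Slope in that direction = a·(0.8192) + b·(-0.5736) = 0.14029.
Apparent dip = arctan|0.14029| = 8.0° (true dip is 10.0°, so apparent ≤ true as expected).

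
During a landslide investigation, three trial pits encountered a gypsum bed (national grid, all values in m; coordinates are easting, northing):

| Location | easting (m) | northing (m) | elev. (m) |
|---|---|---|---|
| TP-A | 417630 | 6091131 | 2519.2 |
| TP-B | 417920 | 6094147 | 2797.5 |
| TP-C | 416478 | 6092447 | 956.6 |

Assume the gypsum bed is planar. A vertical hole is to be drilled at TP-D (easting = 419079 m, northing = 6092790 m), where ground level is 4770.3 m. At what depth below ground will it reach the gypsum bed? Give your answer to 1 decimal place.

399.6 m

Two edge vectors: TP-A→TP-B = (290, 3016, 278.3), TP-A→TP-C = (-1152, 1316, -1562.6).
Normal n = (TP-A→TP-B) × (TP-A→TP-C) = (-5079044.4, 132552.4, 3856072).
So ∂z/∂easting = −n_x/n_z = 1.317154970 and ∂z/∂northing = −n_y/n_z = −0.034374981.
Intercept c from TP-A: 2519.2 − 550083.43 + 209382.51 = −338181.72.
At (419079, 6092790): z_contact = 551991.99 − 209439.54 − 338181.72 = 4370.73 m.
Depth below ground = 4770.3 − 4370.73 = 399.6 m.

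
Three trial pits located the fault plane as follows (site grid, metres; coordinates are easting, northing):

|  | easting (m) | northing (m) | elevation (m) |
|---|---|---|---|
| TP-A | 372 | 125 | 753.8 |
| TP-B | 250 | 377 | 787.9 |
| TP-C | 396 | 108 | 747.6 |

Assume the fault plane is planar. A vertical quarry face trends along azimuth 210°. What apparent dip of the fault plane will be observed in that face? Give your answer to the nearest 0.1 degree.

6.3°

Two edge vectors: TP-A→TP-B = (-122, 252, 34.1), TP-A→TP-C = (24, -17, -6.2).
Normal n = (TP-A→TP-B) × (TP-A→TP-C) = (-982.7, 62, -3974).
So ∂z/∂easting = −n_x/n_z = −0.24728 and ∂z/∂northing = −n_y/n_z = 0.01560.
Unit vector along 210° is (sin 210°, cos 210°) = (-0.5000, -0.8660).
Slope in that direction = a·(-0.5000) + b·(-0.8660) = 0.11013.
Apparent dip = arctan|0.11013| = 6.3° (true dip is 13.9°, so apparent ≤ true as expected).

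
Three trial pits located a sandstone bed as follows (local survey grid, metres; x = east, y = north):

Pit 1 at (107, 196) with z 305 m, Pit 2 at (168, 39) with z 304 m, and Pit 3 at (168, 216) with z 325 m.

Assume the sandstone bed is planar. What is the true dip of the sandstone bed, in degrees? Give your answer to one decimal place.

Let the plane be z = a·x + b·y + c.
Pit 2−Pit 1: 61a − 157b = −1;  Pit 3−Pit 1: 61a + 20b = 20.
Solving gives a = 0.28897, b = 0.11864.
Gradient magnitude |∇z| = √(a² + b²) = √(0.08350 + 0.01408) = 0.31238.
True dip = arctan(0.31238) = 17.3°, dipping toward WSW (azimuth ≈ 248°).

17.3°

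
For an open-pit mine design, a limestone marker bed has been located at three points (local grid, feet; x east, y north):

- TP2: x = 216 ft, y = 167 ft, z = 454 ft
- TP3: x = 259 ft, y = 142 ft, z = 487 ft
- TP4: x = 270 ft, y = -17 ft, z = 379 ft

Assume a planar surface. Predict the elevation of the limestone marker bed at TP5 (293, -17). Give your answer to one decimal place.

406.9 ft

Let the plane be z = a·x + b·y + c.
TP3−TP2: 43a − 25b = 33;  TP4−TP2: 54a − 184b = −75.
Solving gives a = 1.21106, b = 0.76303.
Then c = 454 − a·216 − b·167 = 64.98.
At (293, -17): z = 354.8 − 13.0 + 64.98 = 406.9 ft.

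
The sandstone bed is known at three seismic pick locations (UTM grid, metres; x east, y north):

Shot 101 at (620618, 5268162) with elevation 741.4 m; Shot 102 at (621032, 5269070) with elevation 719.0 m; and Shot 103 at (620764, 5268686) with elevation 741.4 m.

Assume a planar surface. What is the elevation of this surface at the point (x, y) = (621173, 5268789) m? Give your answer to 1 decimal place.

688.5 m

Let the plane be z = a·x + b·y + c.
Shot 102−Shot 101: 414a + 908b = −22.4;  Shot 103−Shot 101: 146a + 524b = 0.
Solving gives a = −0.139123838, b = 0.038763512.
Then c = 741.4 − a·620618 − b·5268162 = −117128.30.
At (621173, 5268789): z = −86420.0 + 204236.8 − 117128.30 = 688.5 m.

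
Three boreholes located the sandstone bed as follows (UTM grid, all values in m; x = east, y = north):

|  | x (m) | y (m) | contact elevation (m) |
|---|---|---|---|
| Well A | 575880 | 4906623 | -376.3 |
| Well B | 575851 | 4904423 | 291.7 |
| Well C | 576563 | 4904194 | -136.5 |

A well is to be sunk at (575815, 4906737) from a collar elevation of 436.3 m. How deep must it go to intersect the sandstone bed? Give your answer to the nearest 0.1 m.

Two edge vectors: Well A→Well B = (-29, -2200, 668), Well A→Well C = (683, -2429, 239.8).
Normal n = (Well A→Well B) × (Well A→Well C) = (1095012, 463198.2, 1573041).
So ∂z/∂x = −n_x/n_z = −0.696111544 and ∂z/∂y = −n_y/n_z = −0.294460348.
Intercept c from Well A: -376.3 + 400876.72 + 1444805.92 = 1845306.33.
At (575815, 4906737): z_contact = −400831.47 − 1444839.48 + 1845306.33 = -364.62 m.
Depth below ground = 436.3 − (-364.62) = 800.9 m.

800.9 m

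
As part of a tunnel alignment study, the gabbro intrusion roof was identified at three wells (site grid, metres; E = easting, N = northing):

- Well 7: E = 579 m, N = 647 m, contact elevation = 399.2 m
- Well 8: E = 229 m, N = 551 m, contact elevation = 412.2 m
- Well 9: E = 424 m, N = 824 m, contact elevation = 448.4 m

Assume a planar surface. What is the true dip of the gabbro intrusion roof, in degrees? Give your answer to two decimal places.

12.30°

Let the plane be z = a·E + b·N + c.
Well 8−Well 7: −350a − 96b = 13;  Well 9−Well 7: −155a + 177b = 49.2.
Solving gives a = −0.09143, b = 0.19790.
Gradient magnitude |∇z| = √(a² + b²) = √(0.00836 + 0.03917) = 0.21800.
True dip = arctan(0.21800) = 12.30°, dipping toward SSE (azimuth ≈ 155°).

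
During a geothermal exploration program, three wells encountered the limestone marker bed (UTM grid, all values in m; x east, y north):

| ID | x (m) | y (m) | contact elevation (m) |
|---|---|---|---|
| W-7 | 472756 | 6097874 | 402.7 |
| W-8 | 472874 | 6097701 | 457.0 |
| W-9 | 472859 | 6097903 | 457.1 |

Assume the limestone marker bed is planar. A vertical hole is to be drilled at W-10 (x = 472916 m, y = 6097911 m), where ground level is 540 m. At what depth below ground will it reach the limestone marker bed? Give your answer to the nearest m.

53 m

Two edge vectors: W-7→W-8 = (118, -173, 54.3), W-7→W-9 = (103, 29, 54.4).
Normal n = (W-7→W-8) × (W-7→W-9) = (-10985.9, -826.3, 21241).
So ∂z/∂x = −n_x/n_z = 0.51720258 and ∂z/∂y = −n_y/n_z = 0.03890118.
Intercept c from W-7: 402.7 − 244510.62 − 237214.50 = −481322.43.
At (472916, 6097911): z_contact = 244593.4 + 237215.9 − 481322.43 = 486.9 m.
Depth below ground = 540 − 486.9 = 53 m.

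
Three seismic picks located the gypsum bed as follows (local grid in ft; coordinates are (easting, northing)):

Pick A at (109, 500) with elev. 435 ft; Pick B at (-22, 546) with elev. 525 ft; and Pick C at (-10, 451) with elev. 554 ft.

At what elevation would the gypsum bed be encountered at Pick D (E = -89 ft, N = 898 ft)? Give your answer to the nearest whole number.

436 ft

Let the plane be z = a·E + b·N + c.
Pick B−Pick A: −131a + 46b = 90;  Pick C−Pick A: −119a − 49b = 119.
Solving gives a = −0.83108, b = −0.41024.
Then c = 435 − a·109 − b·500 = 730.71.
At (-89, 898): z = 74.0 − 368.4 + 730.71 = 436.3 ft.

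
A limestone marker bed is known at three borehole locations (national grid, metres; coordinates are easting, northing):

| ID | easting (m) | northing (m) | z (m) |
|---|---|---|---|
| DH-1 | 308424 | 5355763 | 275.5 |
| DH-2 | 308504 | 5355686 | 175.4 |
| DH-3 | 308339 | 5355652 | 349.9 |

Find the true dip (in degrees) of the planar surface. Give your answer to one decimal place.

Two edge vectors: DH-1→DH-2 = (80, -77, -100.1), DH-1→DH-3 = (-85, -111, 74.4).
Normal n = (DH-1→DH-2) × (DH-1→DH-3) = (-16839.9, 2556.5, -15425).
So ∂z/∂easting = −n_x/n_z = −1.09173 and ∂z/∂northing = −n_y/n_z = 0.16574.
Gradient magnitude |∇z| = √(a² + b²) = √(1.19187 + 0.02747) = 1.10424.
True dip = arctan(1.10424) = 47.8°, dipping toward E (azimuth ≈ 099°).

47.8°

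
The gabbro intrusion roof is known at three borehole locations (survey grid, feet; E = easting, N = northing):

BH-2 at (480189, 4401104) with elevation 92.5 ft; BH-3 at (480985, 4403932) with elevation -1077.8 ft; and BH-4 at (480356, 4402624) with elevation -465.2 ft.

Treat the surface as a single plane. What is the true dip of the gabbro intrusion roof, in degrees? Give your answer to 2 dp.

Let the plane be z = a·E + b·N + c.
BH-3−BH-2: 796a + 2828b = −1170.3;  BH-4−BH-2: 167a + 1520b = −557.7.
Solving gives a = −0.27341, b = −0.33687.
Gradient magnitude |∇z| = √(a² + b²) = √(0.07475 + 0.11348) = 0.43386.
True dip = arctan(0.43386) = 23.45°, dipping toward NE (azimuth ≈ 039°).

23.45°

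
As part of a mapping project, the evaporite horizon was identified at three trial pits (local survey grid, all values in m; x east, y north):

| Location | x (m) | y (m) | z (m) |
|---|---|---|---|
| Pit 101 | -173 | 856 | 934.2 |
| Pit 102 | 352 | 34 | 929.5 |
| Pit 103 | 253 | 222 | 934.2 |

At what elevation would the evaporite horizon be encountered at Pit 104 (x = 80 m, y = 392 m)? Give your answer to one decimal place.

Let the plane be z = a·x + b·y + c.
Pit 102−Pit 101: 525a − 822b = −4.7;  Pit 103−Pit 101: 426a − 634b = 0.
Solving gives a = 0.17202, b = 0.11559.
Then c = 934.2 − a·-173 − b·856 = 865.02.
At (80, 392): z = 13.8 + 45.3 + 865.02 = 924.1 m.

924.1 m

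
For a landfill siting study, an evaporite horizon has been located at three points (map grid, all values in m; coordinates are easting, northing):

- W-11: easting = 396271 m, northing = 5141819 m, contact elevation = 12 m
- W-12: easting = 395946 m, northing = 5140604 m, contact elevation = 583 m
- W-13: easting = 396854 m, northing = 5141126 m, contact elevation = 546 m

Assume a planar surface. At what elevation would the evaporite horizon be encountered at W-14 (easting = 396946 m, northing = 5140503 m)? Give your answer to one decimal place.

908.9 m

Two edge vectors: W-11→W-12 = (-325, -1215, 571), W-11→W-13 = (583, -693, 534).
Normal n = (W-11→W-12) × (W-11→W-13) = (-253107, 506443, 933570).
So ∂z/∂easting = −n_x/n_z = 0.271117324 and ∂z/∂northing = −n_y/n_z = −0.542479943.
Intercept c from W-11: 12 − 107435.93 + 2789333.68 = 2681909.74.
At (396946, 5140503): z = 107618.9 − 2788619.8 + 2681909.74 = 908.9 m.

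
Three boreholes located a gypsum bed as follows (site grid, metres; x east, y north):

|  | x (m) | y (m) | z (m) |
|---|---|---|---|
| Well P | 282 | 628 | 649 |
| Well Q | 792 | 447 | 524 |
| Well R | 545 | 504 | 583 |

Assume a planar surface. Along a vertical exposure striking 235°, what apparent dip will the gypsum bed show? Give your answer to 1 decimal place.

Two edge vectors: Well P→Well Q = (510, -181, -125), Well P→Well R = (263, -124, -66).
Normal n = (Well P→Well Q) × (Well P→Well R) = (-3554, 785, -15637).
So ∂z/∂x = −n_x/n_z = −0.22728 and ∂z/∂y = −n_y/n_z = 0.05020.
Unit vector along 235° is (sin 235°, cos 235°) = (-0.8192, -0.5736).
Slope in that direction = a·(-0.8192) + b·(-0.5736) = 0.15738.
Apparent dip = arctan|0.15738| = 8.9° (true dip is 13.1°, so apparent ≤ true as expected).

8.9°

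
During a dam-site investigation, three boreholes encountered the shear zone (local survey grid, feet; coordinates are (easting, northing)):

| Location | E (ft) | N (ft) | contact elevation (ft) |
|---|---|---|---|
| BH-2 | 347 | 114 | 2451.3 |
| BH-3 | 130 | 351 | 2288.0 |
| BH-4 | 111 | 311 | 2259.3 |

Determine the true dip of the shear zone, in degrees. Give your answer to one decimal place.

46.1°

Two edge vectors: BH-2→BH-3 = (-217, 237, -163.3), BH-2→BH-4 = (-236, 197, -192).
Normal n = (BH-2→BH-3) × (BH-2→BH-4) = (-13333.9, -3125.2, 13183).
So ∂z/∂E = −n_x/n_z = 1.01145 and ∂z/∂N = −n_y/n_z = 0.23706.
Gradient magnitude |∇z| = √(a² + b²) = √(1.02302 + 0.05620) = 1.03886.
True dip = arctan(1.03886) = 46.1°, dipping toward WSW (azimuth ≈ 257°).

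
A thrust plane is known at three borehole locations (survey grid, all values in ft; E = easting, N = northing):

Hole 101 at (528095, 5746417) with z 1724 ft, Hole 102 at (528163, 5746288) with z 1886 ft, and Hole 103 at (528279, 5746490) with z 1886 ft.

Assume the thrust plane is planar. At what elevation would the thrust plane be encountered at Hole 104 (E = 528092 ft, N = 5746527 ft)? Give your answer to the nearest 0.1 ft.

Let the plane be z = a·E + b·N + c.
Hole 102−Hole 101: 68a − 129b = 162;  Hole 103−Hole 101: 184a + 73b = 162.
Solving gives a = 1.140209059, b = −0.654773519.
Then c = 1724 − a·528095 − b·5746417 = 3162186.98.
At (528092, 5746527): z = 602135.3 − 3762673.7 + 3162186.98 = 1648.6 ft.

1648.6 ft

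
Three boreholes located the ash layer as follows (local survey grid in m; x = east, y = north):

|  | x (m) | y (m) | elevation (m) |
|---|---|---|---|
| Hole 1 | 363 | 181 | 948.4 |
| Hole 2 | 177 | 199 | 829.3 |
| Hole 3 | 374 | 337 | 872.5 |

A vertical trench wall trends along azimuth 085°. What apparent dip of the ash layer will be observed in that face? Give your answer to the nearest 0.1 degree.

Two edge vectors: Hole 1→Hole 2 = (-186, 18, -119.1), Hole 1→Hole 3 = (11, 156, -75.9).
Normal n = (Hole 1→Hole 2) × (Hole 1→Hole 3) = (17213.4, -15427.5, -29214).
So ∂z/∂x = −n_x/n_z = 0.58922 and ∂z/∂y = −n_y/n_z = −0.52809.
Unit vector along 085° is (sin 85°, cos 85°) = (0.9962, 0.0872).
Slope in that direction = a·(0.9962) + b·(0.0872) = 0.54095.
Apparent dip = arctan|0.54095| = 28.4° (true dip is 38.4°, so apparent ≤ true as expected).

28.4°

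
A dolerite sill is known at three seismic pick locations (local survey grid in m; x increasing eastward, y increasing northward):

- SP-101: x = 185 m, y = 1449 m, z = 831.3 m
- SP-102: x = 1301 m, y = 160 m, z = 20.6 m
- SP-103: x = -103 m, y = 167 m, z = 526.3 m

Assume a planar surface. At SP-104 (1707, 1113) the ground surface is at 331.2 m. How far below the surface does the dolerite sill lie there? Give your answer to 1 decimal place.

Two edge vectors: SP-101→SP-102 = (1116, -1289, -810.7), SP-101→SP-103 = (-288, -1282, -305).
Normal n = (SP-101→SP-102) × (SP-101→SP-103) = (-646172.4, 573861.6, -1801944).
So ∂z/∂x = −n_x/n_z = −0.358597 and ∂z/∂y = −n_y/n_z = 0.318468.
Intercept c from SP-101: 831.3 + 66.34 − 461.46 = 436.18.
At (1707, 1113): z_contact = −612.13 + 354.45 + 436.18 = 178.51 m.
Depth below ground = 331.2 − 178.51 = 152.7 m.

152.7 m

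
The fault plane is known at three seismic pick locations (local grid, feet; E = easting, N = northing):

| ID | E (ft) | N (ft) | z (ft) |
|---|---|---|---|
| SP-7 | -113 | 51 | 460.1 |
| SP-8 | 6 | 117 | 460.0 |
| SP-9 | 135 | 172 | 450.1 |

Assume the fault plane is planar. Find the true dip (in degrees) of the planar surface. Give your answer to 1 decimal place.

34.1°

Let the plane be z = a·E + b·N + c.
SP-8−SP-7: 119a + 66b = −0.1;  SP-9−SP-7: 248a + 121b = −10.
Solving gives a = −0.32905, b = 0.59177.
Gradient magnitude |∇z| = √(a² + b²) = √(0.10827 + 0.35019) = 0.67710.
True dip = arctan(0.67710) = 34.1°, dipping toward SSE (azimuth ≈ 151°).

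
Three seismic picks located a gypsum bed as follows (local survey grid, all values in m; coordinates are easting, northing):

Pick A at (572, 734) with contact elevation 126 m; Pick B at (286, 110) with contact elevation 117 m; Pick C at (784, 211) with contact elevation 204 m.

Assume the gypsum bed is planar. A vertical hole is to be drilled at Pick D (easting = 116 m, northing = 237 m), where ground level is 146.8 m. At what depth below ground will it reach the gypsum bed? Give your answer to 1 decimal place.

Two edge vectors: Pick A→Pick B = (-286, -624, -9), Pick A→Pick C = (212, -523, 78).
Normal n = (Pick A→Pick B) × (Pick A→Pick C) = (-53379, 20400, 281866).
So ∂z/∂easting = −n_x/n_z = 0.18938 and ∂z/∂northing = −n_y/n_z = −0.07237.
Intercept c from Pick A: 126 − 108.32 + 53.12 = 70.80.
At (116, 237): z_contact = 21.97 − 17.15 + 70.80 = 75.61 m.
Depth below ground = 146.8 − 75.61 = 71.2 m.

71.2 m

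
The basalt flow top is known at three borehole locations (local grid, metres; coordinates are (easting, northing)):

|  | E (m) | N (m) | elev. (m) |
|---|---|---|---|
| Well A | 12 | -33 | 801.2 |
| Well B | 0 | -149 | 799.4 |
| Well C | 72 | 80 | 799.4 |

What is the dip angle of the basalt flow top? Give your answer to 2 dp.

4.41°

Two edge vectors: Well A→Well B = (-12, -116, -1.8), Well A→Well C = (60, 113, -1.8).
Normal n = (Well A→Well B) × (Well A→Well C) = (412.2, -129.6, 5604).
So ∂z/∂E = −n_x/n_z = −0.07355 and ∂z/∂N = −n_y/n_z = 0.02313.
Gradient magnitude |∇z| = √(a² + b²) = √(0.00541 + 0.00053) = 0.07710.
True dip = arctan(0.07710) = 4.41°, dipping toward ESE (azimuth ≈ 107°).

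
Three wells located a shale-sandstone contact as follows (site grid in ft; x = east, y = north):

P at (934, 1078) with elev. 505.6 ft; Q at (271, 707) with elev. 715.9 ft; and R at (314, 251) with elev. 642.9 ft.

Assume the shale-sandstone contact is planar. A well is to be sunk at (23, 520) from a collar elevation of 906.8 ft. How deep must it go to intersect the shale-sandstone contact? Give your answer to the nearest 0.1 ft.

Two edge vectors: P→Q = (-663, -371, 210.3), P→R = (-620, -827, 137.3).
Normal n = (P→Q) × (P→R) = (122979.8, -39356.1, 318281).
So ∂z/∂x = −n_x/n_z = −0.386388 and ∂z/∂y = −n_y/n_z = 0.123652.
Intercept c from P: 505.6 + 360.89 − 133.30 = 733.19.
At (23, 520): z_contact = −8.89 + 64.30 + 733.19 = 788.60 ft.
Depth below ground = 906.8 − 788.60 = 118.2 ft.

118.2 ft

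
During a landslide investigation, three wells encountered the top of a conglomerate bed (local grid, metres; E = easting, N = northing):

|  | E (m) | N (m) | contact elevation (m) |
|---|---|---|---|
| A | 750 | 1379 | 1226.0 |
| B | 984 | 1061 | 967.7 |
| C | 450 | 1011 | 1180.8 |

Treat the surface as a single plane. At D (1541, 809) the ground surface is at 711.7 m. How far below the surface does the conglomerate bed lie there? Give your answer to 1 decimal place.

113.8 m

Let the plane be z = a·E + b·N + c.
B−A: 234a − 318b = −258.3;  C−A: −300a − 368b = −45.2.
Solving gives a = −0.444493, b = 0.485184.
Then c = 1226 − a·750 − b·1379 = 890.30.
At (1541, 809): z_contact = −684.96 + 392.51 + 890.30 = 597.85 m.
Depth below ground = 711.7 − 597.85 = 113.8 m.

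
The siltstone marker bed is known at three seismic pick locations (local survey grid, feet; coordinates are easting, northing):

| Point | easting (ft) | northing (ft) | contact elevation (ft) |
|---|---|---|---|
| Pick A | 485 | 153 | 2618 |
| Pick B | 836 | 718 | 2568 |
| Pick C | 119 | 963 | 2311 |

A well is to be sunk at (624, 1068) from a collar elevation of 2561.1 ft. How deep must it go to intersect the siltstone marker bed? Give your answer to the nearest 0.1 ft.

140.3 ft

Two edge vectors: Pick A→Pick B = (351, 565, -50), Pick A→Pick C = (-366, 810, -307).
Normal n = (Pick A→Pick B) × (Pick A→Pick C) = (-132955, 126057, 491100).
So ∂z/∂easting = −n_x/n_z = 0.270729 and ∂z/∂northing = −n_y/n_z = −0.256683.
Intercept c from Pick A: 2618 − 131.30 + 39.27 = 2525.97.
At (624, 1068): z_contact = 168.93 − 274.14 + 2525.97 = 2420.77 ft.
Depth below ground = 2561.1 − 2420.77 = 140.3 ft.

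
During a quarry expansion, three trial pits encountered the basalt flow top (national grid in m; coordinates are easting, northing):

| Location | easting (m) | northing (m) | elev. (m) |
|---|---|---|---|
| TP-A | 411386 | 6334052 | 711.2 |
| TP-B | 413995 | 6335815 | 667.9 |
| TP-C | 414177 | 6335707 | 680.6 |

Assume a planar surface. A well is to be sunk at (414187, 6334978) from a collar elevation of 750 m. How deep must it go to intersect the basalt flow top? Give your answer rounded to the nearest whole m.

Two edge vectors: TP-A→TP-B = (2609, 1763, -43.3), TP-A→TP-C = (2791, 1655, -30.6).
Normal n = (TP-A→TP-B) × (TP-A→TP-C) = (17713.7, -41014.9, -602638).
So ∂z/∂easting = −n_x/n_z = 0.02939360 and ∂z/∂northing = −n_y/n_z = −0.06805893.
Intercept c from TP-A: 711.2 − 12092.12 + 431088.83 = 419707.91.
At (414187, 6334978): z_contact = 12174.4 − 431151.9 + 419707.91 = 730.5 m.
Depth below ground = 750 − 730.5 = 19 m.

19 m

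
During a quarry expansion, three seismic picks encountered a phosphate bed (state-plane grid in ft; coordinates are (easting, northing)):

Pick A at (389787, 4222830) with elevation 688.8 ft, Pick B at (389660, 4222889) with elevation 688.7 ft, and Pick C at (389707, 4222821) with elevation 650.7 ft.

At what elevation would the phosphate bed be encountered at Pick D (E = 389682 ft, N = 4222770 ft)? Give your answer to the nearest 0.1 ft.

Two edge vectors: Pick A→Pick B = (-127, 59, -0.1), Pick A→Pick C = (-80, -9, -38.1).
Normal n = (Pick A→Pick B) × (Pick A→Pick C) = (-2248.8, -4830.7, 5863).
So ∂z/∂E = −n_x/n_z = 0.383557906 and ∂z/∂N = −n_y/n_z = 0.823929729.
Intercept c from Pick A: 688.8 − 149505.89 − 3479315.18 = −3628132.26.
At (389682, 4222770): z = 149465.6 + 3479265.7 − 3628132.26 = 599.1 ft.

599.1 ft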